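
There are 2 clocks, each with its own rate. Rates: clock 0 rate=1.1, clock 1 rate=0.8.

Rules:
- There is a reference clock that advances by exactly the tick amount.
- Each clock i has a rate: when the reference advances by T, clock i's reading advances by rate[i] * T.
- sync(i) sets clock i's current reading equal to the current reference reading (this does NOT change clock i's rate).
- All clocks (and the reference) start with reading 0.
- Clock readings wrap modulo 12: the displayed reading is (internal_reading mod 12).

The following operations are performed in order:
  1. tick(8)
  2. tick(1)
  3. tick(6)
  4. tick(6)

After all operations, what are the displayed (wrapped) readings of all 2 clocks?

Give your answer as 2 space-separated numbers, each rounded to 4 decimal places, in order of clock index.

Answer: 11.1000 4.8000

Derivation:
After op 1 tick(8): ref=8.0000 raw=[8.8000 6.4000]
After op 2 tick(1): ref=9.0000 raw=[9.9000 7.2000]
After op 3 tick(6): ref=15.0000 raw=[16.5000 12.0000]
After op 4 tick(6): ref=21.0000 raw=[23.1000 16.8000]
Wrap final raw readings (mod 12): 23.1000 mod 12 = 11.1000; 16.8000 mod 12 = 4.8000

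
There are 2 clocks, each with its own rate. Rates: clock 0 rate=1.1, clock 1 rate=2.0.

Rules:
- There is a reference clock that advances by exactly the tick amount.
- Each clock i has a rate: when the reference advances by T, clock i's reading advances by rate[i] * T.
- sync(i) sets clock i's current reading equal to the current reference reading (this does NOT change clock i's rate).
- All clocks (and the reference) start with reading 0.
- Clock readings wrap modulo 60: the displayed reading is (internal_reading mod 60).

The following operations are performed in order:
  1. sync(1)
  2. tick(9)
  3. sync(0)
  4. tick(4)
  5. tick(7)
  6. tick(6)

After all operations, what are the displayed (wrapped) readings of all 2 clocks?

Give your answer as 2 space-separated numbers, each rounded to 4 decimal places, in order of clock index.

After op 1 sync(1): ref=0.0000 raw=[0.0000 0.0000]
After op 2 tick(9): ref=9.0000 raw=[9.9000 18.0000]
After op 3 sync(0): ref=9.0000 raw=[9.0000 18.0000]
After op 4 tick(4): ref=13.0000 raw=[13.4000 26.0000]
After op 5 tick(7): ref=20.0000 raw=[21.1000 40.0000]
After op 6 tick(6): ref=26.0000 raw=[27.7000 52.0000]
Wrap final raw readings (mod 60): 27.7000 mod 60 = 27.7000; 52.0000 mod 60 = 52.0000

Answer: 27.7000 52.0000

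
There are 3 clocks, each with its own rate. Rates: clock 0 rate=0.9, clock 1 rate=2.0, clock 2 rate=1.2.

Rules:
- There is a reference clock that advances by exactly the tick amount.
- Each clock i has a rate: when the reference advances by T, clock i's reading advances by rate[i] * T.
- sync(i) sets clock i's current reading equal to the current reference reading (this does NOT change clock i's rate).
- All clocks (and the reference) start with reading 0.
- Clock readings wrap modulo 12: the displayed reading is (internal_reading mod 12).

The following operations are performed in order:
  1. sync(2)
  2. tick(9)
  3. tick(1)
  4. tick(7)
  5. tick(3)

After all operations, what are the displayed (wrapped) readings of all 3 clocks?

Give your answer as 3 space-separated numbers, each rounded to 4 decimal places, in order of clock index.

After op 1 sync(2): ref=0.0000 raw=[0.0000 0.0000 0.0000]
After op 2 tick(9): ref=9.0000 raw=[8.1000 18.0000 10.8000]
After op 3 tick(1): ref=10.0000 raw=[9.0000 20.0000 12.0000]
After op 4 tick(7): ref=17.0000 raw=[15.3000 34.0000 20.4000]
After op 5 tick(3): ref=20.0000 raw=[18.0000 40.0000 24.0000]
Wrap final raw readings (mod 12): 18.0000 mod 12 = 6.0000; 40.0000 mod 12 = 4.0000; 24.0000 mod 12 = 0.0000

Answer: 6.0000 4.0000 0.0000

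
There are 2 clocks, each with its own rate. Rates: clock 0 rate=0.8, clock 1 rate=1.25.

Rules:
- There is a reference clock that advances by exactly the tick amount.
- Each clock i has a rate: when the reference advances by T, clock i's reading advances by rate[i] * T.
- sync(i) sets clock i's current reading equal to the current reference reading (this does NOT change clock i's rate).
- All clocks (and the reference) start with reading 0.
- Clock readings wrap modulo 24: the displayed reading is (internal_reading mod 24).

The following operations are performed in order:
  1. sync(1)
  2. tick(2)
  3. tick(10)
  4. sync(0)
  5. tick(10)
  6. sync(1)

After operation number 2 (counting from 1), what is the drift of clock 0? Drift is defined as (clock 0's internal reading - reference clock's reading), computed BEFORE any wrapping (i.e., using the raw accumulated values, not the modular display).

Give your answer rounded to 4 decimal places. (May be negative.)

After op 1 sync(1): ref=0.0000 raw=[0.0000 0.0000]
After op 2 tick(2): ref=2.0000 raw=[1.6000 2.5000]
Drift of clock 0 after op 2: 1.6000 - 2.0000 = -0.4000

Answer: -0.4000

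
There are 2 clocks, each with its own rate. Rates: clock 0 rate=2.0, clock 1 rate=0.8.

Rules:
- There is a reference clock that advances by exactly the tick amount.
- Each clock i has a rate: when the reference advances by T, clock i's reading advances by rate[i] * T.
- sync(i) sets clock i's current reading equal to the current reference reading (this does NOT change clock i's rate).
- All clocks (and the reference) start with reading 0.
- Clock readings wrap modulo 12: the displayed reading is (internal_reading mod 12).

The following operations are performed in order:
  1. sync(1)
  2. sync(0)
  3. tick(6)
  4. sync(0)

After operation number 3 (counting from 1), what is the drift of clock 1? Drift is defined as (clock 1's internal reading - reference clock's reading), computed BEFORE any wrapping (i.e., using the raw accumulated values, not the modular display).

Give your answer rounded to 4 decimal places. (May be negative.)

Answer: -1.2000

Derivation:
After op 1 sync(1): ref=0.0000 raw=[0.0000 0.0000]
After op 2 sync(0): ref=0.0000 raw=[0.0000 0.0000]
After op 3 tick(6): ref=6.0000 raw=[12.0000 4.8000]
Drift of clock 1 after op 3: 4.8000 - 6.0000 = -1.2000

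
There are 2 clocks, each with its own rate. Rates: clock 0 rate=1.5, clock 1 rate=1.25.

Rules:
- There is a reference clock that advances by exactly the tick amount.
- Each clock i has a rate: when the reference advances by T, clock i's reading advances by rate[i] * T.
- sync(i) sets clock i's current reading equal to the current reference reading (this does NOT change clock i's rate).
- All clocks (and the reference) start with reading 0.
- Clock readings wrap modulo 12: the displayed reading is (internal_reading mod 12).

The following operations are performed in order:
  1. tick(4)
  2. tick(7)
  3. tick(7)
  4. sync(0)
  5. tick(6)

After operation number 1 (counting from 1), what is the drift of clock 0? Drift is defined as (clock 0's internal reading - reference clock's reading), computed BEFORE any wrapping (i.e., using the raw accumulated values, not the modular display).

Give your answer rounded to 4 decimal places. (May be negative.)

After op 1 tick(4): ref=4.0000 raw=[6.0000 5.0000]
Drift of clock 0 after op 1: 6.0000 - 4.0000 = 2.0000

Answer: 2.0000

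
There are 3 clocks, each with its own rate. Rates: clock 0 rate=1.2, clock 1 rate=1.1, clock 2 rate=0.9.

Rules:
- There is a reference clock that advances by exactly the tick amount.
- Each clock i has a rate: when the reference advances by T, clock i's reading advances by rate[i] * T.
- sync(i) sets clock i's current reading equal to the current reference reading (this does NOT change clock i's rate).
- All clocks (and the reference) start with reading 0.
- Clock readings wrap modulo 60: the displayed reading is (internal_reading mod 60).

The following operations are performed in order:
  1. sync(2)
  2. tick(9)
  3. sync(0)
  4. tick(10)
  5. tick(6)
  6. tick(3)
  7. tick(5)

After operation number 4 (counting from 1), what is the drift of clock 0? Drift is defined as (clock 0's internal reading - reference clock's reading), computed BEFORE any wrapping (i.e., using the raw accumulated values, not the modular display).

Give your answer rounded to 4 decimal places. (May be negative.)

Answer: 2.0000

Derivation:
After op 1 sync(2): ref=0.0000 raw=[0.0000 0.0000 0.0000]
After op 2 tick(9): ref=9.0000 raw=[10.8000 9.9000 8.1000]
After op 3 sync(0): ref=9.0000 raw=[9.0000 9.9000 8.1000]
After op 4 tick(10): ref=19.0000 raw=[21.0000 20.9000 17.1000]
Drift of clock 0 after op 4: 21.0000 - 19.0000 = 2.0000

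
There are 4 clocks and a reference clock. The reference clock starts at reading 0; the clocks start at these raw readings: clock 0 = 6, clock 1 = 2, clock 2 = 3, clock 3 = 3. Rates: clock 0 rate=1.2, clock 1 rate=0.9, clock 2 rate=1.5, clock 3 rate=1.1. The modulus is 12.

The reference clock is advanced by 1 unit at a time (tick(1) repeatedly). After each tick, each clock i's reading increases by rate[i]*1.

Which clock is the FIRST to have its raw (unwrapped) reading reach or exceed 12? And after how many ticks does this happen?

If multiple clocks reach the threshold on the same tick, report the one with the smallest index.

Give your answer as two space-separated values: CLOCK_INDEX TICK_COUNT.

Answer: 0 5

Derivation:
clock 0: start=6, rate=1.2, needs 12-6 = 6; ticks = ceil(6/1.2) = ceil(5.0000) = 5; reading at tick 5 = 6 + 1.2*5 = 12.0000
clock 1: start=2, rate=0.9, needs 12-2 = 10; ticks = ceil(10/0.9) = ceil(11.1111) = 12; reading at tick 12 = 2 + 0.9*12 = 12.8000
clock 2: start=3, rate=1.5, needs 12-3 = 9; ticks = ceil(9/1.5) = ceil(6.0000) = 6; reading at tick 6 = 3 + 1.5*6 = 12.0000
clock 3: start=3, rate=1.1, needs 12-3 = 9; ticks = ceil(9/1.1) = ceil(8.1818) = 9; reading at tick 9 = 3 + 1.1*9 = 12.9000
Minimum tick count = 5; winners = [0]; smallest index = 0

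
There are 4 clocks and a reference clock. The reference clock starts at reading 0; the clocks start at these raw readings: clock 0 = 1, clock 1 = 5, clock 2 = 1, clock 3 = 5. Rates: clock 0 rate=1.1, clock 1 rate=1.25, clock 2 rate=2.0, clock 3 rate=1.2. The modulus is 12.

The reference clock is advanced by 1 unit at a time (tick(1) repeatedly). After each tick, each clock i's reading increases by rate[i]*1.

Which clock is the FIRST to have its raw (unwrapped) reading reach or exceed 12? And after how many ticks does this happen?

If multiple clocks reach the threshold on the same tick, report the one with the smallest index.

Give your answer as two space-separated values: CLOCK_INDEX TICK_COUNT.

Answer: 1 6

Derivation:
clock 0: start=1, rate=1.1, needs 12-1 = 11; ticks = ceil(11/1.1) = ceil(10.0000) = 10; reading at tick 10 = 1 + 1.1*10 = 12.0000
clock 1: start=5, rate=1.25, needs 12-5 = 7; ticks = ceil(7/1.25) = ceil(5.6000) = 6; reading at tick 6 = 5 + 1.25*6 = 12.5000
clock 2: start=1, rate=2.0, needs 12-1 = 11; ticks = ceil(11/2.0) = ceil(5.5000) = 6; reading at tick 6 = 1 + 2.0*6 = 13.0000
clock 3: start=5, rate=1.2, needs 12-5 = 7; ticks = ceil(7/1.2) = ceil(5.8333) = 6; reading at tick 6 = 5 + 1.2*6 = 12.2000
Minimum tick count = 6; winners = [1, 2, 3]; smallest index = 1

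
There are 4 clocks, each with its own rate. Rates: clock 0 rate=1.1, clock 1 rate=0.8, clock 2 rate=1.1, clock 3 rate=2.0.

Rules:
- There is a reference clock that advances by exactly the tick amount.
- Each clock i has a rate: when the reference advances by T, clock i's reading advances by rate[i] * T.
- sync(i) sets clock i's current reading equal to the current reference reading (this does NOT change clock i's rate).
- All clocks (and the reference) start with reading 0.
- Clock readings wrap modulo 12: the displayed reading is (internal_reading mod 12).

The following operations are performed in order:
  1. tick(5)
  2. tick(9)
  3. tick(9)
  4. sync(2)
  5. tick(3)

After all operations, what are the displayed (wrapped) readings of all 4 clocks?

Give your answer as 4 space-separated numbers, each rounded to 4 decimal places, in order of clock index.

After op 1 tick(5): ref=5.0000 raw=[5.5000 4.0000 5.5000 10.0000]
After op 2 tick(9): ref=14.0000 raw=[15.4000 11.2000 15.4000 28.0000]
After op 3 tick(9): ref=23.0000 raw=[25.3000 18.4000 25.3000 46.0000]
After op 4 sync(2): ref=23.0000 raw=[25.3000 18.4000 23.0000 46.0000]
After op 5 tick(3): ref=26.0000 raw=[28.6000 20.8000 26.3000 52.0000]
Wrap final raw readings (mod 12): 28.6000 mod 12 = 4.6000; 20.8000 mod 12 = 8.8000; 26.3000 mod 12 = 2.3000; 52.0000 mod 12 = 4.0000

Answer: 4.6000 8.8000 2.3000 4.0000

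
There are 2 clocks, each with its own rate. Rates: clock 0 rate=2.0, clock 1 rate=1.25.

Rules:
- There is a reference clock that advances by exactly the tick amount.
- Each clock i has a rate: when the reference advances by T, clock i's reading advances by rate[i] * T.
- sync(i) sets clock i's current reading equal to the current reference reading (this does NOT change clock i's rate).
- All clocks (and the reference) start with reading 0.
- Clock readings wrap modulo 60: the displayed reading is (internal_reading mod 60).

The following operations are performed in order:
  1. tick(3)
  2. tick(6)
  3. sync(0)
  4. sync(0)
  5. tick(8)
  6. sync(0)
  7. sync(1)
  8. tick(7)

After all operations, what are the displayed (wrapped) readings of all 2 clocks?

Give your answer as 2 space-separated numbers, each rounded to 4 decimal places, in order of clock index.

Answer: 31.0000 25.7500

Derivation:
After op 1 tick(3): ref=3.0000 raw=[6.0000 3.7500]
After op 2 tick(6): ref=9.0000 raw=[18.0000 11.2500]
After op 3 sync(0): ref=9.0000 raw=[9.0000 11.2500]
After op 4 sync(0): ref=9.0000 raw=[9.0000 11.2500]
After op 5 tick(8): ref=17.0000 raw=[25.0000 21.2500]
After op 6 sync(0): ref=17.0000 raw=[17.0000 21.2500]
After op 7 sync(1): ref=17.0000 raw=[17.0000 17.0000]
After op 8 tick(7): ref=24.0000 raw=[31.0000 25.7500]
Wrap final raw readings (mod 60): 31.0000 mod 60 = 31.0000; 25.7500 mod 60 = 25.7500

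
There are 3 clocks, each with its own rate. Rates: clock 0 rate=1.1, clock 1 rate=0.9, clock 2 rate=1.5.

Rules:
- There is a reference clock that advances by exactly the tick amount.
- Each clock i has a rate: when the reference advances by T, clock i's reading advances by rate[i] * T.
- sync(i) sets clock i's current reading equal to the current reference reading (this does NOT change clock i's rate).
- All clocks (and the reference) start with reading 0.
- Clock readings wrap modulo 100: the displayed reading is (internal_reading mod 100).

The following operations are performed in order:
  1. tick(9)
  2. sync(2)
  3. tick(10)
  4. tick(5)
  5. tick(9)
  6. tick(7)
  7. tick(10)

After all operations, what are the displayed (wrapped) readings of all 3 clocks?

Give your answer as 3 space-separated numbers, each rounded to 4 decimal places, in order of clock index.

After op 1 tick(9): ref=9.0000 raw=[9.9000 8.1000 13.5000]
After op 2 sync(2): ref=9.0000 raw=[9.9000 8.1000 9.0000]
After op 3 tick(10): ref=19.0000 raw=[20.9000 17.1000 24.0000]
After op 4 tick(5): ref=24.0000 raw=[26.4000 21.6000 31.5000]
After op 5 tick(9): ref=33.0000 raw=[36.3000 29.7000 45.0000]
After op 6 tick(7): ref=40.0000 raw=[44.0000 36.0000 55.5000]
After op 7 tick(10): ref=50.0000 raw=[55.0000 45.0000 70.5000]
Wrap final raw readings (mod 100): 55.0000 mod 100 = 55.0000; 45.0000 mod 100 = 45.0000; 70.5000 mod 100 = 70.5000

Answer: 55.0000 45.0000 70.5000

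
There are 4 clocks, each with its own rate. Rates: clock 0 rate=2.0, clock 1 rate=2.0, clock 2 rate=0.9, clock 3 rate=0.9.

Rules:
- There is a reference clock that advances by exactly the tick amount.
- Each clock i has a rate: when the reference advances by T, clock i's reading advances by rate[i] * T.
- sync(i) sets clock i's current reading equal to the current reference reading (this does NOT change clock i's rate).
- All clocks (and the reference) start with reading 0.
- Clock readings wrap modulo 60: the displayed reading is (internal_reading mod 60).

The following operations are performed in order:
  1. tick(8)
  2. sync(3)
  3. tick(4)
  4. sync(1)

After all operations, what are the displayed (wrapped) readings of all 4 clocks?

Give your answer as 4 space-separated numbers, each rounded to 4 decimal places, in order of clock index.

After op 1 tick(8): ref=8.0000 raw=[16.0000 16.0000 7.2000 7.2000]
After op 2 sync(3): ref=8.0000 raw=[16.0000 16.0000 7.2000 8.0000]
After op 3 tick(4): ref=12.0000 raw=[24.0000 24.0000 10.8000 11.6000]
After op 4 sync(1): ref=12.0000 raw=[24.0000 12.0000 10.8000 11.6000]
Wrap final raw readings (mod 60): 24.0000 mod 60 = 24.0000; 12.0000 mod 60 = 12.0000; 10.8000 mod 60 = 10.8000; 11.6000 mod 60 = 11.6000

Answer: 24.0000 12.0000 10.8000 11.6000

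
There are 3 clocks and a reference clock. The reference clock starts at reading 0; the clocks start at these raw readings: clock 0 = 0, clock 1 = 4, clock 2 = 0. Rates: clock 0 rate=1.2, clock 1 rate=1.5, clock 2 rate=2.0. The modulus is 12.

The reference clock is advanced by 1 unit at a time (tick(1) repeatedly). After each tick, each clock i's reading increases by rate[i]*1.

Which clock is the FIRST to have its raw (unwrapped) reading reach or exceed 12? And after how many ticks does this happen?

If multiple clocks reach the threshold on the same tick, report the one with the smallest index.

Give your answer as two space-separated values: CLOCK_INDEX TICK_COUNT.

clock 0: start=0, rate=1.2, needs 12-0 = 12; ticks = ceil(12/1.2) = ceil(10.0000) = 10; reading at tick 10 = 0 + 1.2*10 = 12.0000
clock 1: start=4, rate=1.5, needs 12-4 = 8; ticks = ceil(8/1.5) = ceil(5.3333) = 6; reading at tick 6 = 4 + 1.5*6 = 13.0000
clock 2: start=0, rate=2.0, needs 12-0 = 12; ticks = ceil(12/2.0) = ceil(6.0000) = 6; reading at tick 6 = 0 + 2.0*6 = 12.0000
Minimum tick count = 6; winners = [1, 2]; smallest index = 1

Answer: 1 6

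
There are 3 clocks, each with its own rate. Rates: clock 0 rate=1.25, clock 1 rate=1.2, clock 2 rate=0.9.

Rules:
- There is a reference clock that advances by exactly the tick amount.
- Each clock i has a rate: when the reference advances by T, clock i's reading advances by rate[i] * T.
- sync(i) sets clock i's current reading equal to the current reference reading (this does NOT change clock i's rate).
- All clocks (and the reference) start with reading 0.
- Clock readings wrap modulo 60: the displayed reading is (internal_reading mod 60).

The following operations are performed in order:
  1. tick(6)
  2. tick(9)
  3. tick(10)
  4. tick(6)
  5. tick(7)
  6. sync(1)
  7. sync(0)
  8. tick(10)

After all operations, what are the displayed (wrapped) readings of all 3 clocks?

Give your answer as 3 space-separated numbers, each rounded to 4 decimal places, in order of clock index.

After op 1 tick(6): ref=6.0000 raw=[7.5000 7.2000 5.4000]
After op 2 tick(9): ref=15.0000 raw=[18.7500 18.0000 13.5000]
After op 3 tick(10): ref=25.0000 raw=[31.2500 30.0000 22.5000]
After op 4 tick(6): ref=31.0000 raw=[38.7500 37.2000 27.9000]
After op 5 tick(7): ref=38.0000 raw=[47.5000 45.6000 34.2000]
After op 6 sync(1): ref=38.0000 raw=[47.5000 38.0000 34.2000]
After op 7 sync(0): ref=38.0000 raw=[38.0000 38.0000 34.2000]
After op 8 tick(10): ref=48.0000 raw=[50.5000 50.0000 43.2000]
Wrap final raw readings (mod 60): 50.5000 mod 60 = 50.5000; 50.0000 mod 60 = 50.0000; 43.2000 mod 60 = 43.2000

Answer: 50.5000 50.0000 43.2000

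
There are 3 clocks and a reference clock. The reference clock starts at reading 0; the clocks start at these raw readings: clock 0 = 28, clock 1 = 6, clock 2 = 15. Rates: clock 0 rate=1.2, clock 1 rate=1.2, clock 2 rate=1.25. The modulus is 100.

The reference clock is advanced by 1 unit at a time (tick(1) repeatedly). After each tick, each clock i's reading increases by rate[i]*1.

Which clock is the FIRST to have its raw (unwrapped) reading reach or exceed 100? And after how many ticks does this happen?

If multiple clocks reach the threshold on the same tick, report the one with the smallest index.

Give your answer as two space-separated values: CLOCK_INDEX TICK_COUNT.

clock 0: start=28, rate=1.2, needs 100-28 = 72; ticks = ceil(72/1.2) = ceil(60.0000) = 60; reading at tick 60 = 28 + 1.2*60 = 100.0000
clock 1: start=6, rate=1.2, needs 100-6 = 94; ticks = ceil(94/1.2) = ceil(78.3333) = 79; reading at tick 79 = 6 + 1.2*79 = 100.8000
clock 2: start=15, rate=1.25, needs 100-15 = 85; ticks = ceil(85/1.25) = ceil(68.0000) = 68; reading at tick 68 = 15 + 1.25*68 = 100.0000
Minimum tick count = 60; winners = [0]; smallest index = 0

Answer: 0 60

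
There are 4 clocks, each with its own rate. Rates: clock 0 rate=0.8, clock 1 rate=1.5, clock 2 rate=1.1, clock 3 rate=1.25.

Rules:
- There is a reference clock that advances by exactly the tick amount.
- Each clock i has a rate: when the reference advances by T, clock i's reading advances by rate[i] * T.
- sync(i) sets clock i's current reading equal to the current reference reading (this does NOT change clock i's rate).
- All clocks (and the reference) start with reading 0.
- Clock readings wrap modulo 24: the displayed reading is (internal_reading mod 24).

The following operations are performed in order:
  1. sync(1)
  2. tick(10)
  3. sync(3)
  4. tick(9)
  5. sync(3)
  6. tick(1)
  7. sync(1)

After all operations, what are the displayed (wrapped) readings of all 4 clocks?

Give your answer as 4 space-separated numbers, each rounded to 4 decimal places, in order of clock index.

After op 1 sync(1): ref=0.0000 raw=[0.0000 0.0000 0.0000 0.0000]
After op 2 tick(10): ref=10.0000 raw=[8.0000 15.0000 11.0000 12.5000]
After op 3 sync(3): ref=10.0000 raw=[8.0000 15.0000 11.0000 10.0000]
After op 4 tick(9): ref=19.0000 raw=[15.2000 28.5000 20.9000 21.2500]
After op 5 sync(3): ref=19.0000 raw=[15.2000 28.5000 20.9000 19.0000]
After op 6 tick(1): ref=20.0000 raw=[16.0000 30.0000 22.0000 20.2500]
After op 7 sync(1): ref=20.0000 raw=[16.0000 20.0000 22.0000 20.2500]
Wrap final raw readings (mod 24): 16.0000 mod 24 = 16.0000; 20.0000 mod 24 = 20.0000; 22.0000 mod 24 = 22.0000; 20.2500 mod 24 = 20.2500

Answer: 16.0000 20.0000 22.0000 20.2500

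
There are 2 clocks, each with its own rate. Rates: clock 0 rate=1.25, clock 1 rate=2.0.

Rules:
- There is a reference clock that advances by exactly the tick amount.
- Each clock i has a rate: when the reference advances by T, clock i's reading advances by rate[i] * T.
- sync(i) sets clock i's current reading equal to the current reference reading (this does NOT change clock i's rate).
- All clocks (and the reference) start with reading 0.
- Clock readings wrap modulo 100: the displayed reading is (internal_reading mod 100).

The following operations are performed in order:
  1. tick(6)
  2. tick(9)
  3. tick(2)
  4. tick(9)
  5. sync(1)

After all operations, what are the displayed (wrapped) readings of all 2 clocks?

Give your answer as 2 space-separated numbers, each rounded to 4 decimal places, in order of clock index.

Answer: 32.5000 26.0000

Derivation:
After op 1 tick(6): ref=6.0000 raw=[7.5000 12.0000]
After op 2 tick(9): ref=15.0000 raw=[18.7500 30.0000]
After op 3 tick(2): ref=17.0000 raw=[21.2500 34.0000]
After op 4 tick(9): ref=26.0000 raw=[32.5000 52.0000]
After op 5 sync(1): ref=26.0000 raw=[32.5000 26.0000]
Wrap final raw readings (mod 100): 32.5000 mod 100 = 32.5000; 26.0000 mod 100 = 26.0000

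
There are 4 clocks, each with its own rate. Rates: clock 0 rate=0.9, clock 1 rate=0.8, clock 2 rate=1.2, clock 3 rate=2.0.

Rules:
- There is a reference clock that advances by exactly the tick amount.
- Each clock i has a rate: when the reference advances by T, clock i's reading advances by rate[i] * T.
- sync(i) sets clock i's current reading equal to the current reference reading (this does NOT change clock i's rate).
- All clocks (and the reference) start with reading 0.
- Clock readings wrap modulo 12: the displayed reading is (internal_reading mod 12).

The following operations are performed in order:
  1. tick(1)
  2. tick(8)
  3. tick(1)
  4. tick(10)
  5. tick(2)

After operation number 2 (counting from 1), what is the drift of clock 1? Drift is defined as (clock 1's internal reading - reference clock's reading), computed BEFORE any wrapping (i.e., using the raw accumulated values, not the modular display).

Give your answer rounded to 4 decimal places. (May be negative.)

After op 1 tick(1): ref=1.0000 raw=[0.9000 0.8000 1.2000 2.0000]
After op 2 tick(8): ref=9.0000 raw=[8.1000 7.2000 10.8000 18.0000]
Drift of clock 1 after op 2: 7.2000 - 9.0000 = -1.8000

Answer: -1.8000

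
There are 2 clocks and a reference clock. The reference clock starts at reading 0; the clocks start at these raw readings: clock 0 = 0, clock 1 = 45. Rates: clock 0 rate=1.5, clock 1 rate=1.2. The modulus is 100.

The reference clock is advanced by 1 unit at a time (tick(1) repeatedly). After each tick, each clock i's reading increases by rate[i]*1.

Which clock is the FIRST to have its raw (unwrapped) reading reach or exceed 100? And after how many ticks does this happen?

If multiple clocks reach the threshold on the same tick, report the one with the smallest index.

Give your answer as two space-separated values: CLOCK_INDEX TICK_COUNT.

Answer: 1 46

Derivation:
clock 0: start=0, rate=1.5, needs 100-0 = 100; ticks = ceil(100/1.5) = ceil(66.6667) = 67; reading at tick 67 = 0 + 1.5*67 = 100.5000
clock 1: start=45, rate=1.2, needs 100-45 = 55; ticks = ceil(55/1.2) = ceil(45.8333) = 46; reading at tick 46 = 45 + 1.2*46 = 100.2000
Minimum tick count = 46; winners = [1]; smallest index = 1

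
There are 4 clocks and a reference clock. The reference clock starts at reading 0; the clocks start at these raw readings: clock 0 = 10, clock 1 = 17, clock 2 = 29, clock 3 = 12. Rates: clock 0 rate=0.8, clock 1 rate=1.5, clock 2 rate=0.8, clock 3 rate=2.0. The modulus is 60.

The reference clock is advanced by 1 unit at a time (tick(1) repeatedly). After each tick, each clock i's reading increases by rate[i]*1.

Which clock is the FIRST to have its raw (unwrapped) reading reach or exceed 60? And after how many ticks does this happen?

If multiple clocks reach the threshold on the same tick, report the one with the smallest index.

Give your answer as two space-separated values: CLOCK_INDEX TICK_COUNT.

clock 0: start=10, rate=0.8, needs 60-10 = 50; ticks = ceil(50/0.8) = ceil(62.5000) = 63; reading at tick 63 = 10 + 0.8*63 = 60.4000
clock 1: start=17, rate=1.5, needs 60-17 = 43; ticks = ceil(43/1.5) = ceil(28.6667) = 29; reading at tick 29 = 17 + 1.5*29 = 60.5000
clock 2: start=29, rate=0.8, needs 60-29 = 31; ticks = ceil(31/0.8) = ceil(38.7500) = 39; reading at tick 39 = 29 + 0.8*39 = 60.2000
clock 3: start=12, rate=2.0, needs 60-12 = 48; ticks = ceil(48/2.0) = ceil(24.0000) = 24; reading at tick 24 = 12 + 2.0*24 = 60.0000
Minimum tick count = 24; winners = [3]; smallest index = 3

Answer: 3 24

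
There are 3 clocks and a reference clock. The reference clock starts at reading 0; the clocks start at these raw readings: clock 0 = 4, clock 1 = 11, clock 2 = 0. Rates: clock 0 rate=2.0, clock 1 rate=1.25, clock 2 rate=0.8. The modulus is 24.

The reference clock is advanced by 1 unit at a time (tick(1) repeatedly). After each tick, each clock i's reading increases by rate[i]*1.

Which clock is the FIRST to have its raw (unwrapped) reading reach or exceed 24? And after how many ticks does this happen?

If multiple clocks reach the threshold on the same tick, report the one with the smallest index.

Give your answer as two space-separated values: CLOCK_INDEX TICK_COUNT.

Answer: 0 10

Derivation:
clock 0: start=4, rate=2.0, needs 24-4 = 20; ticks = ceil(20/2.0) = ceil(10.0000) = 10; reading at tick 10 = 4 + 2.0*10 = 24.0000
clock 1: start=11, rate=1.25, needs 24-11 = 13; ticks = ceil(13/1.25) = ceil(10.4000) = 11; reading at tick 11 = 11 + 1.25*11 = 24.7500
clock 2: start=0, rate=0.8, needs 24-0 = 24; ticks = ceil(24/0.8) = ceil(30.0000) = 30; reading at tick 30 = 0 + 0.8*30 = 24.0000
Minimum tick count = 10; winners = [0]; smallest index = 0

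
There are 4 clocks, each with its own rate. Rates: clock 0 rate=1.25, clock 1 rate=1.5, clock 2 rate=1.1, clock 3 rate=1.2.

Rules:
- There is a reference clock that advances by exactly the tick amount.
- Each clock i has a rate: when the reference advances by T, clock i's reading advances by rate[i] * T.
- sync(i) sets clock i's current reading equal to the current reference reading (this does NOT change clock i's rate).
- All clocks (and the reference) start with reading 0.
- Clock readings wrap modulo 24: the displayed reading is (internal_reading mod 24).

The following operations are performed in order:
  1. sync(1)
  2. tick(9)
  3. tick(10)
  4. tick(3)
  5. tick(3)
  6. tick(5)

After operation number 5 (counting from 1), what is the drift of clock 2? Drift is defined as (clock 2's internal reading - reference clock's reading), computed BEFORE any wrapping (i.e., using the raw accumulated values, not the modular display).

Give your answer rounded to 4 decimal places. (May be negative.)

After op 1 sync(1): ref=0.0000 raw=[0.0000 0.0000 0.0000 0.0000]
After op 2 tick(9): ref=9.0000 raw=[11.2500 13.5000 9.9000 10.8000]
After op 3 tick(10): ref=19.0000 raw=[23.7500 28.5000 20.9000 22.8000]
After op 4 tick(3): ref=22.0000 raw=[27.5000 33.0000 24.2000 26.4000]
After op 5 tick(3): ref=25.0000 raw=[31.2500 37.5000 27.5000 30.0000]
Drift of clock 2 after op 5: 27.5000 - 25.0000 = 2.5000

Answer: 2.5000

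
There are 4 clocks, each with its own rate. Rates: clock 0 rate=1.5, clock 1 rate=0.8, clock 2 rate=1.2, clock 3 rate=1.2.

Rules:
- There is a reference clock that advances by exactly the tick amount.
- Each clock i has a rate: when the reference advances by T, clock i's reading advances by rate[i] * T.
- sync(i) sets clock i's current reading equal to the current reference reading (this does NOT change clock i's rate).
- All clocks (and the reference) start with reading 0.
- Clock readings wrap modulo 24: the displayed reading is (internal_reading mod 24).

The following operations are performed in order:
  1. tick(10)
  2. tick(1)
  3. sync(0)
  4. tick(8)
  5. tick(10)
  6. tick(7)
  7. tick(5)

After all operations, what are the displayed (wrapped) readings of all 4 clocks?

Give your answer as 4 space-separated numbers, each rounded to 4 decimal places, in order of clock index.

Answer: 8.0000 8.8000 1.2000 1.2000

Derivation:
After op 1 tick(10): ref=10.0000 raw=[15.0000 8.0000 12.0000 12.0000]
After op 2 tick(1): ref=11.0000 raw=[16.5000 8.8000 13.2000 13.2000]
After op 3 sync(0): ref=11.0000 raw=[11.0000 8.8000 13.2000 13.2000]
After op 4 tick(8): ref=19.0000 raw=[23.0000 15.2000 22.8000 22.8000]
After op 5 tick(10): ref=29.0000 raw=[38.0000 23.2000 34.8000 34.8000]
After op 6 tick(7): ref=36.0000 raw=[48.5000 28.8000 43.2000 43.2000]
After op 7 tick(5): ref=41.0000 raw=[56.0000 32.8000 49.2000 49.2000]
Wrap final raw readings (mod 24): 56.0000 mod 24 = 8.0000; 32.8000 mod 24 = 8.8000; 49.2000 mod 24 = 1.2000; 49.2000 mod 24 = 1.2000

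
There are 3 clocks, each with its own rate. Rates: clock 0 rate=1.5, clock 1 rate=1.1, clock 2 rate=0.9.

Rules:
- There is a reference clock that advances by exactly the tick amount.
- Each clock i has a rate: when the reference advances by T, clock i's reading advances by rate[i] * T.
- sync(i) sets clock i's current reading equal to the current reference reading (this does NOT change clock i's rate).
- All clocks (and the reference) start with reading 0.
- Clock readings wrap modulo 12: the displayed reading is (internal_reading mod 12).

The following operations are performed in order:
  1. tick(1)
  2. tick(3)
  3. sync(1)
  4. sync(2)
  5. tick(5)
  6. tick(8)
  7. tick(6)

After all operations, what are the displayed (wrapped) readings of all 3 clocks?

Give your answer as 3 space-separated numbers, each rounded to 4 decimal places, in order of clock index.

After op 1 tick(1): ref=1.0000 raw=[1.5000 1.1000 0.9000]
After op 2 tick(3): ref=4.0000 raw=[6.0000 4.4000 3.6000]
After op 3 sync(1): ref=4.0000 raw=[6.0000 4.0000 3.6000]
After op 4 sync(2): ref=4.0000 raw=[6.0000 4.0000 4.0000]
After op 5 tick(5): ref=9.0000 raw=[13.5000 9.5000 8.5000]
After op 6 tick(8): ref=17.0000 raw=[25.5000 18.3000 15.7000]
After op 7 tick(6): ref=23.0000 raw=[34.5000 24.9000 21.1000]
Wrap final raw readings (mod 12): 34.5000 mod 12 = 10.5000; 24.9000 mod 12 = 0.9000; 21.1000 mod 12 = 9.1000

Answer: 10.5000 0.9000 9.1000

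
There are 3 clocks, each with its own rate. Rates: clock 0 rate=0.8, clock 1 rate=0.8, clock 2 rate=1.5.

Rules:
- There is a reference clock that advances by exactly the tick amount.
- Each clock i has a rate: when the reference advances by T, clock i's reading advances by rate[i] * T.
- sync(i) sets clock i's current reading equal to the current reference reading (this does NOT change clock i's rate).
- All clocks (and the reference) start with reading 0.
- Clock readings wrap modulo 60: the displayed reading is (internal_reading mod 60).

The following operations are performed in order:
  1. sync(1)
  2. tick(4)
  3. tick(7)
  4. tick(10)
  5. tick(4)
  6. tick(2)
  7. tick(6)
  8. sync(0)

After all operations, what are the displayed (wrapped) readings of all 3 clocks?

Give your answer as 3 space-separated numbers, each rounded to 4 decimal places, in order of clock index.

Answer: 33.0000 26.4000 49.5000

Derivation:
After op 1 sync(1): ref=0.0000 raw=[0.0000 0.0000 0.0000]
After op 2 tick(4): ref=4.0000 raw=[3.2000 3.2000 6.0000]
After op 3 tick(7): ref=11.0000 raw=[8.8000 8.8000 16.5000]
After op 4 tick(10): ref=21.0000 raw=[16.8000 16.8000 31.5000]
After op 5 tick(4): ref=25.0000 raw=[20.0000 20.0000 37.5000]
After op 6 tick(2): ref=27.0000 raw=[21.6000 21.6000 40.5000]
After op 7 tick(6): ref=33.0000 raw=[26.4000 26.4000 49.5000]
After op 8 sync(0): ref=33.0000 raw=[33.0000 26.4000 49.5000]
Wrap final raw readings (mod 60): 33.0000 mod 60 = 33.0000; 26.4000 mod 60 = 26.4000; 49.5000 mod 60 = 49.5000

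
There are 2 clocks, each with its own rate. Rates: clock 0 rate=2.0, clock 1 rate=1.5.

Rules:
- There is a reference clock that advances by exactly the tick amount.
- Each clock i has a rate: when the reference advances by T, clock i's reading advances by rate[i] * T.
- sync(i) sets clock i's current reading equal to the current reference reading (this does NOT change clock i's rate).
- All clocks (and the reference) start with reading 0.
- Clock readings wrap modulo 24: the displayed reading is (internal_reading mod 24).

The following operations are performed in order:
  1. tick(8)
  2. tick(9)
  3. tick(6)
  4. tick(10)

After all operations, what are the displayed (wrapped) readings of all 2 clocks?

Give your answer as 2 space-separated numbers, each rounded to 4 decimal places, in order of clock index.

Answer: 18.0000 1.5000

Derivation:
After op 1 tick(8): ref=8.0000 raw=[16.0000 12.0000]
After op 2 tick(9): ref=17.0000 raw=[34.0000 25.5000]
After op 3 tick(6): ref=23.0000 raw=[46.0000 34.5000]
After op 4 tick(10): ref=33.0000 raw=[66.0000 49.5000]
Wrap final raw readings (mod 24): 66.0000 mod 24 = 18.0000; 49.5000 mod 24 = 1.5000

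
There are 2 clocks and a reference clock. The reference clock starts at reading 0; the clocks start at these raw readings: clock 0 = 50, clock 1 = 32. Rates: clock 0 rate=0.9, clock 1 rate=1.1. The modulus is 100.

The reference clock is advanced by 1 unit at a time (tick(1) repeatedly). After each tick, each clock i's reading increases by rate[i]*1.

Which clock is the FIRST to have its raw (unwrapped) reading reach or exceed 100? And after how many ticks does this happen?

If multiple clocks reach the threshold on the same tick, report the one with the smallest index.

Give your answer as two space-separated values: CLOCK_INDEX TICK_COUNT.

Answer: 0 56

Derivation:
clock 0: start=50, rate=0.9, needs 100-50 = 50; ticks = ceil(50/0.9) = ceil(55.5556) = 56; reading at tick 56 = 50 + 0.9*56 = 100.4000
clock 1: start=32, rate=1.1, needs 100-32 = 68; ticks = ceil(68/1.1) = ceil(61.8182) = 62; reading at tick 62 = 32 + 1.1*62 = 100.2000
Minimum tick count = 56; winners = [0]; smallest index = 0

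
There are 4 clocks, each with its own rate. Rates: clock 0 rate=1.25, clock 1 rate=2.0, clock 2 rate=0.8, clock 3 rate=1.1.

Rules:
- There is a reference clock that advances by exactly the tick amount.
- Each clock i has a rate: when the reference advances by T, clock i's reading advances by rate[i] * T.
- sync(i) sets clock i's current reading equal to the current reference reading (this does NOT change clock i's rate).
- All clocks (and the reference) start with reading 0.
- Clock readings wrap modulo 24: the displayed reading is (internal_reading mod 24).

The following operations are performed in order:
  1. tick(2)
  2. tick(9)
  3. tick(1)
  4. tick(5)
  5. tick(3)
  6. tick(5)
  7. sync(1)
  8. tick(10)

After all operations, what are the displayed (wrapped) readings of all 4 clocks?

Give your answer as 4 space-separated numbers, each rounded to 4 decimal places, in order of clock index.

After op 1 tick(2): ref=2.0000 raw=[2.5000 4.0000 1.6000 2.2000]
After op 2 tick(9): ref=11.0000 raw=[13.7500 22.0000 8.8000 12.1000]
After op 3 tick(1): ref=12.0000 raw=[15.0000 24.0000 9.6000 13.2000]
After op 4 tick(5): ref=17.0000 raw=[21.2500 34.0000 13.6000 18.7000]
After op 5 tick(3): ref=20.0000 raw=[25.0000 40.0000 16.0000 22.0000]
After op 6 tick(5): ref=25.0000 raw=[31.2500 50.0000 20.0000 27.5000]
After op 7 sync(1): ref=25.0000 raw=[31.2500 25.0000 20.0000 27.5000]
After op 8 tick(10): ref=35.0000 raw=[43.7500 45.0000 28.0000 38.5000]
Wrap final raw readings (mod 24): 43.7500 mod 24 = 19.7500; 45.0000 mod 24 = 21.0000; 28.0000 mod 24 = 4.0000; 38.5000 mod 24 = 14.5000

Answer: 19.7500 21.0000 4.0000 14.5000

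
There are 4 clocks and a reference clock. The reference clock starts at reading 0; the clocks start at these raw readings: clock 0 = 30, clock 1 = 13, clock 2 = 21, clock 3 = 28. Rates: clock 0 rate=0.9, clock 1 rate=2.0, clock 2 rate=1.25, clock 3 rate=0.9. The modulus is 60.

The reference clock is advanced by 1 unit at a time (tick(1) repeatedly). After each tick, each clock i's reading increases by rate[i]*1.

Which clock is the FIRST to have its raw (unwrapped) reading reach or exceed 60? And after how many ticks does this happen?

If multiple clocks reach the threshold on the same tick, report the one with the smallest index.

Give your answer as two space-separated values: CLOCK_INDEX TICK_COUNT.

clock 0: start=30, rate=0.9, needs 60-30 = 30; ticks = ceil(30/0.9) = ceil(33.3333) = 34; reading at tick 34 = 30 + 0.9*34 = 60.6000
clock 1: start=13, rate=2.0, needs 60-13 = 47; ticks = ceil(47/2.0) = ceil(23.5000) = 24; reading at tick 24 = 13 + 2.0*24 = 61.0000
clock 2: start=21, rate=1.25, needs 60-21 = 39; ticks = ceil(39/1.25) = ceil(31.2000) = 32; reading at tick 32 = 21 + 1.25*32 = 61.0000
clock 3: start=28, rate=0.9, needs 60-28 = 32; ticks = ceil(32/0.9) = ceil(35.5556) = 36; reading at tick 36 = 28 + 0.9*36 = 60.4000
Minimum tick count = 24; winners = [1]; smallest index = 1

Answer: 1 24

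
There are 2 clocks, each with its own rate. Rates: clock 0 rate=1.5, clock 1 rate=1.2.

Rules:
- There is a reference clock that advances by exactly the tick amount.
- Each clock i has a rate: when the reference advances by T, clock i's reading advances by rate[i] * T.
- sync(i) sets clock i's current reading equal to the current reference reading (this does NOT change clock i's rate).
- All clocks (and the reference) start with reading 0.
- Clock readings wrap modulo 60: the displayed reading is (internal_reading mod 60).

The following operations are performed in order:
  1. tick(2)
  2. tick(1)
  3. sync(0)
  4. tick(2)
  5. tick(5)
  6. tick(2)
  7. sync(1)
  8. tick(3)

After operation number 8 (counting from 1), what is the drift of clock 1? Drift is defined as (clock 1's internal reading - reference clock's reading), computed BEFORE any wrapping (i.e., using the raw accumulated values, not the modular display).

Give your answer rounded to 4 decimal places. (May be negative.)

After op 1 tick(2): ref=2.0000 raw=[3.0000 2.4000]
After op 2 tick(1): ref=3.0000 raw=[4.5000 3.6000]
After op 3 sync(0): ref=3.0000 raw=[3.0000 3.6000]
After op 4 tick(2): ref=5.0000 raw=[6.0000 6.0000]
After op 5 tick(5): ref=10.0000 raw=[13.5000 12.0000]
After op 6 tick(2): ref=12.0000 raw=[16.5000 14.4000]
After op 7 sync(1): ref=12.0000 raw=[16.5000 12.0000]
After op 8 tick(3): ref=15.0000 raw=[21.0000 15.6000]
Drift of clock 1 after op 8: 15.6000 - 15.0000 = 0.6000

Answer: 0.6000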